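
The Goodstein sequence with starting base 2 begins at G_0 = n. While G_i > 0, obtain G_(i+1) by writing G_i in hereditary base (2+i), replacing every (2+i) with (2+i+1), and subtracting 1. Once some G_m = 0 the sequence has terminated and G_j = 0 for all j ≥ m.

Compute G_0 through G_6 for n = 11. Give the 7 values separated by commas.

G_0=11  [base 2] 2^(2 + 1) + 2 + 1  →[2↦3]→  3^(3 + 1) + 3 + 1 = 85  −1 ⇒ G_1=84
G_1=84  [base 3] 3^(3 + 1) + 3  →[3↦4]→  4^(4 + 1) + 4 = 1028  −1 ⇒ G_2=1027
G_2=1027  [base 4] 4^(4 + 1) + 3  →[4↦5]→  5^(5 + 1) + 3 = 15628  −1 ⇒ G_3=15627
G_3=15627  [base 5] 5^(5 + 1) + 2  →[5↦6]→  6^(6 + 1) + 2 = 279938  −1 ⇒ G_4=279937
G_4=279937  [base 6] 6^(6 + 1) + 1  →[6↦7]→  7^(7 + 1) + 1 = 5764802  −1 ⇒ G_5=5764801
G_5=5764801  [base 7] 7^(7 + 1)  →[7↦8]→  8^(8 + 1) = 134217728  −1 ⇒ G_6=134217727

11, 84, 1027, 15627, 279937, 5764801, 134217727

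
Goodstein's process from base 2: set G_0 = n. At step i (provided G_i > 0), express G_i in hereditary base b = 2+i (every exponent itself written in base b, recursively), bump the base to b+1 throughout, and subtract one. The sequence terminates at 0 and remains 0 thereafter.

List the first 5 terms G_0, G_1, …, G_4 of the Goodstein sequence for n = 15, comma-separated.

15, 111, 1283, 18752, 326593

G_0=15  [base 2] 2^(2 + 1) + 2^2 + 2 + 1  →[2↦3]→  3^(3 + 1) + 3^3 + 3 + 1 = 112  −1 ⇒ G_1=111
G_1=111  [base 3] 3^(3 + 1) + 3^3 + 3  →[3↦4]→  4^(4 + 1) + 4^4 + 4 = 1284  −1 ⇒ G_2=1283
G_2=1283  [base 4] 4^(4 + 1) + 4^4 + 3  →[4↦5]→  5^(5 + 1) + 5^5 + 3 = 18753  −1 ⇒ G_3=18752
G_3=18752  [base 5] 5^(5 + 1) + 5^5 + 2  →[5↦6]→  6^(6 + 1) + 6^6 + 2 = 326594  −1 ⇒ G_4=326593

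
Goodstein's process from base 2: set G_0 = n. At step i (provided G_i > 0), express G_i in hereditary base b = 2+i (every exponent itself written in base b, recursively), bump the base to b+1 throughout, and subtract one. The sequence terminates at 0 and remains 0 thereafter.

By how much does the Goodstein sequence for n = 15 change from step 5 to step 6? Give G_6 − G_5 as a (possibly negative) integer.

i=0: 15 = 2^(2 + 1) + 2^2 + 2 + 1 (b=2); 2→3: 3^(3 + 1) + 3^3 + 3 + 1 = 112; 112−1 = 111
i=1: 111 = 3^(3 + 1) + 3^3 + 3 (b=3); 3→4: 4^(4 + 1) + 4^4 + 4 = 1284; 1284−1 = 1283
i=2: 1283 = 4^(4 + 1) + 4^4 + 3 (b=4); 4→5: 5^(5 + 1) + 5^5 + 3 = 18753; 18753−1 = 18752
i=3: 18752 = 5^(5 + 1) + 5^5 + 2 (b=5); 5→6: 6^(6 + 1) + 6^6 + 2 = 326594; 326594−1 = 326593
i=4: 326593 = 6^(6 + 1) + 6^6 + 1 (b=6); 6→7: 7^(7 + 1) + 7^7 + 1 = 6588345; 6588345−1 = 6588344
i=5: 6588344 = 7^(7 + 1) + 7^7 (b=7); 7→8: 8^(8 + 1) + 8^8 = 150994944; 150994944−1 = 150994943

144406599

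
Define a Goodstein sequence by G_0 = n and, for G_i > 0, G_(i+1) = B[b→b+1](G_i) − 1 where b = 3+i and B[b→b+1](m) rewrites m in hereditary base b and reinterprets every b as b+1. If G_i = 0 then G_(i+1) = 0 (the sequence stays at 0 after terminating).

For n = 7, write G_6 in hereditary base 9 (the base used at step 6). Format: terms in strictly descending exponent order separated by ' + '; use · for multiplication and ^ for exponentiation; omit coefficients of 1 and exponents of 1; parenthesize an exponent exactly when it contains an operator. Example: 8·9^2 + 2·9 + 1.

base 3: 7 = 2·3 + 1; at 4: 2·4 + 1 = 9; next = 8
base 4: 8 = 2·4; at 5: 2·5 = 10; next = 9
base 5: 9 = 5 + 4; at 6: 6 + 4 = 10; next = 9
base 6: 9 = 6 + 3; at 7: 7 + 3 = 10; next = 9
base 7: 9 = 7 + 2; at 8: 8 + 2 = 10; next = 9
base 8: 9 = 8 + 1; at 9: 9 + 1 = 10; next = 9
base 9: 9 = 9; at 10: 10 = 10; next = 9

9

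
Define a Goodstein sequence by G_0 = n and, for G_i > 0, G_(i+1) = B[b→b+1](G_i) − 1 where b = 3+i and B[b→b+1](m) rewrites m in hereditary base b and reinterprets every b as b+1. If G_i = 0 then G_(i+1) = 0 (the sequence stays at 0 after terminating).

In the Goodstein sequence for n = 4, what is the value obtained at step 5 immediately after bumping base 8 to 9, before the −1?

1

(0) 4|_3 = 3 + 1 ↦ 4 + 1|_4 = 5 ⇒ 4
(1) 4|_4 = 4 ↦ 5|_5 = 5 ⇒ 4
(2) 4|_5 = 4 ↦ 4|_6 = 4 ⇒ 3
(3) 3|_6 = 3 ↦ 3|_7 = 3 ⇒ 2
(4) 2|_7 = 2 ↦ 2|_8 = 2 ⇒ 1
(5) 1|_8 = 1 ↦ 1|_9 = 1 ⇒ 0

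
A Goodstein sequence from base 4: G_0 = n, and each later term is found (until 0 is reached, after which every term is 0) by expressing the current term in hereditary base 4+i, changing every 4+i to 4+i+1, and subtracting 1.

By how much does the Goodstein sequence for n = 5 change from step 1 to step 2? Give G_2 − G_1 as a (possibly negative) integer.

0

(0) 5|_4 = 4 + 1 ↦ 5 + 1|_5 = 6 ⇒ 5
(1) 5|_5 = 5 ↦ 6|_6 = 6 ⇒ 5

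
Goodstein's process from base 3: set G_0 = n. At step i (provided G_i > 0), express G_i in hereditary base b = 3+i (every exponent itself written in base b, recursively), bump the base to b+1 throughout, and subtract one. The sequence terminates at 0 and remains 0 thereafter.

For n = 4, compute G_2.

G_0=4  [base 3] 3 + 1  →[3↦4]→  4 + 1 = 5  −1 ⇒ G_1=4
G_1=4  [base 4] 4  →[4↦5]→  5 = 5  −1 ⇒ G_2=4
G_2=4  [base 5] 4  →[5↦6]→  4 = 4  −1 ⇒ G_3=3

4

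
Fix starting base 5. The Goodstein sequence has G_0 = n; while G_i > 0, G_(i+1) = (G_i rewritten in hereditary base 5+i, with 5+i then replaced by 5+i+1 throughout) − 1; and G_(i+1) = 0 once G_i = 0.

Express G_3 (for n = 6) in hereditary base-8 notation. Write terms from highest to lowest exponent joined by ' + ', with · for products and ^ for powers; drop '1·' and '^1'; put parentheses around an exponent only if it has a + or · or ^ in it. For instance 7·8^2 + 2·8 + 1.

i=0: 6 = 5 + 1 (b=5); 5→6: 6 + 1 = 7; 7−1 = 6
i=1: 6 = 6 (b=6); 6→7: 7 = 7; 7−1 = 6
i=2: 6 = 6 (b=7); 7→8: 6 = 6; 6−1 = 5
i=3: 5 = 5 (b=8); 8→9: 5 = 5; 5−1 = 4

5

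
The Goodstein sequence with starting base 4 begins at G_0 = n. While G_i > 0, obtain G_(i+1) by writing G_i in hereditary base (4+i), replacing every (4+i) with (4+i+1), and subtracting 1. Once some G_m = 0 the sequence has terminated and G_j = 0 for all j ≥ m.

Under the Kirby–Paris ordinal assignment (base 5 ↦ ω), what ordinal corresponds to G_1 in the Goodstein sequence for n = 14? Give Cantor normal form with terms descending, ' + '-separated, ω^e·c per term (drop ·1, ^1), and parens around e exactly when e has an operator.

i=0: 14 = 3·4 + 2 (b=4); 4→5: 3·5 + 2 = 17; 17−1 = 16
i=1: 16 = 3·5 + 1 (b=5); 5→6: 3·6 + 1 = 19; 19−1 = 18

ω·3 + 1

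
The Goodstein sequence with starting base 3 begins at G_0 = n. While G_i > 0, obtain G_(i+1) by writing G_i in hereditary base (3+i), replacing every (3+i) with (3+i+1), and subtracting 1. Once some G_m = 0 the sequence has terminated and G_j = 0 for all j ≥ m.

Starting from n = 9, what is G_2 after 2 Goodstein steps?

[0] 9 ≡ 3^2 (base 3). Lift 4: 16. −1: 15.
[1] 15 ≡ 3·4 + 3 (base 4). Lift 5: 18. −1: 17.
[2] 17 ≡ 3·5 + 2 (base 5). Lift 6: 20. −1: 19.

17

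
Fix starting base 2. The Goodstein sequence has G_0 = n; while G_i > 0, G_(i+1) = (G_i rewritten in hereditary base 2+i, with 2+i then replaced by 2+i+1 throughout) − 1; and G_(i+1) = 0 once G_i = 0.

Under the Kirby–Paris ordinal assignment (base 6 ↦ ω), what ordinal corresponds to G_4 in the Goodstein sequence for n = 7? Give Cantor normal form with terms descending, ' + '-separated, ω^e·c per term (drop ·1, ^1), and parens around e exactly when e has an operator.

G_0=7  [base 2] 2^2 + 2 + 1  →[2↦3]→  3^3 + 3 + 1 = 31  −1 ⇒ G_1=30
G_1=30  [base 3] 3^3 + 3  →[3↦4]→  4^4 + 4 = 260  −1 ⇒ G_2=259
G_2=259  [base 4] 4^4 + 3  →[4↦5]→  5^5 + 3 = 3128  −1 ⇒ G_3=3127
G_3=3127  [base 5] 5^5 + 2  →[5↦6]→  6^6 + 2 = 46658  −1 ⇒ G_4=46657
G_4=46657  [base 6] 6^6 + 1  →[6↦7]→  7^7 + 1 = 823544  −1 ⇒ G_5=823543

ω^ω + 1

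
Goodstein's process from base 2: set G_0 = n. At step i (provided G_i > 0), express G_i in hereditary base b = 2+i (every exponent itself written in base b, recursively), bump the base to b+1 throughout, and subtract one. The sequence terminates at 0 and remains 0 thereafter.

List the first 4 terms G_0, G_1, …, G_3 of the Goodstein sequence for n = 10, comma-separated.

10, 83, 1025, 15625

step 0: 10 = 2^(2 + 1) + 2; sub 3 for 2: 3^(3 + 1) + 3; = 84; G_1 = 84−1 = 83
step 1: 83 = 3^(3 + 1) + 2; sub 4 for 3: 4^(4 + 1) + 2; = 1026; G_2 = 1026−1 = 1025
step 2: 1025 = 4^(4 + 1) + 1; sub 5 for 4: 5^(5 + 1) + 1; = 15626; G_3 = 15626−1 = 15625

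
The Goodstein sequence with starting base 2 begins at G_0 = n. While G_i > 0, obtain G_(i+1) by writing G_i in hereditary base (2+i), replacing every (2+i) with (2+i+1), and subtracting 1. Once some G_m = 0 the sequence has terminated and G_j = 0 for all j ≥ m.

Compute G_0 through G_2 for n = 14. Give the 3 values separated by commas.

i=0: 14 = 2^(2 + 1) + 2^2 + 2 (b=2); 2→3: 3^(3 + 1) + 3^3 + 3 = 111; 111−1 = 110
i=1: 110 = 3^(3 + 1) + 3^3 + 2 (b=3); 3→4: 4^(4 + 1) + 4^4 + 2 = 1282; 1282−1 = 1281

14, 110, 1281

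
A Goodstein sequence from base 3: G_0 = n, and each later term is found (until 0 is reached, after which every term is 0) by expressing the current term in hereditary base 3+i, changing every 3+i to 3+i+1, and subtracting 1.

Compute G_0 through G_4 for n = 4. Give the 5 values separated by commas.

4, 4, 4, 3, 2

i=0: 4 = 3 + 1 (b=3); 3→4: 4 + 1 = 5; 5−1 = 4
i=1: 4 = 4 (b=4); 4→5: 5 = 5; 5−1 = 4
i=2: 4 = 4 (b=5); 5→6: 4 = 4; 4−1 = 3
i=3: 3 = 3 (b=6); 6→7: 3 = 3; 3−1 = 2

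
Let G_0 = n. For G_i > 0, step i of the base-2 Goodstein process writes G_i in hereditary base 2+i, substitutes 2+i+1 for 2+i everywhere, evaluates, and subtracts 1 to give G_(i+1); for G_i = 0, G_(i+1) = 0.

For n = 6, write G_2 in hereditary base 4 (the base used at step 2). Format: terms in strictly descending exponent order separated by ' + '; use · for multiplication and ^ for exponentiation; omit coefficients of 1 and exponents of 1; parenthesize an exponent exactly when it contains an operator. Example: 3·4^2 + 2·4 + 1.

4^4 + 1

base 2: 6 = 2^2 + 2; at 3: 3^3 + 3 = 30; next = 29
base 3: 29 = 3^3 + 2; at 4: 4^4 + 2 = 258; next = 257
base 4: 257 = 4^4 + 1; at 5: 5^5 + 1 = 3126; next = 3125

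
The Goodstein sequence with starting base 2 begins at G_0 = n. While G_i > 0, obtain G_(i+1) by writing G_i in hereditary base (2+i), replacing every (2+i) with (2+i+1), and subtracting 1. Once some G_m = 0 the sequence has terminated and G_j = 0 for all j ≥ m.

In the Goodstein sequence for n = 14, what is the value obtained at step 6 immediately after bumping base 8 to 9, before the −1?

3487116549

[0] 14 ≡ 2^(2 + 1) + 2^2 + 2 (base 2). Lift 3: 111. −1: 110.
[1] 110 ≡ 3^(3 + 1) + 3^3 + 2 (base 3). Lift 4: 1282. −1: 1281.
[2] 1281 ≡ 4^(4 + 1) + 4^4 + 1 (base 4). Lift 5: 18751. −1: 18750.
[3] 18750 ≡ 5^(5 + 1) + 5^5 (base 5). Lift 6: 326592. −1: 326591.
[4] 326591 ≡ 6^(6 + 1) + 5·6^5 + 5·6^4 + 5·6^3 + 5·6^2 + 5·6 + 5 (base 6). Lift 7: 5862841. −1: 5862840.
[5] 5862840 ≡ 7^(7 + 1) + 5·7^5 + 5·7^4 + 5·7^3 + 5·7^2 + 5·7 + 4 (base 7). Lift 8: 134404972. −1: 134404971.
[6] 134404971 ≡ 8^(8 + 1) + 5·8^5 + 5·8^4 + 5·8^3 + 5·8^2 + 5·8 + 3 (base 8). Lift 9: 3487116549. −1: 3487116548.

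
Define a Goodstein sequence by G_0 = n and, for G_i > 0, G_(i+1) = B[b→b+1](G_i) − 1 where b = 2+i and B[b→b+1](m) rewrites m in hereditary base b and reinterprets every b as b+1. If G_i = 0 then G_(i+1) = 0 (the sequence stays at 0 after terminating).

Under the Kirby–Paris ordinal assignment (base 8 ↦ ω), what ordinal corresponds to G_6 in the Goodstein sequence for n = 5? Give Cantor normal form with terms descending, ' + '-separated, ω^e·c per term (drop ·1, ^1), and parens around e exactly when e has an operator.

(0) 5|_2 = 2^2 + 1 ↦ 3^3 + 1|_3 = 28 ⇒ 27
(1) 27|_3 = 3^3 ↦ 4^4|_4 = 256 ⇒ 255
(2) 255|_4 = 3·4^3 + 3·4^2 + 3·4 + 3 ↦ 3·5^3 + 3·5^2 + 3·5 + 3|_5 = 468 ⇒ 467
(3) 467|_5 = 3·5^3 + 3·5^2 + 3·5 + 2 ↦ 3·6^3 + 3·6^2 + 3·6 + 2|_6 = 776 ⇒ 775
(4) 775|_6 = 3·6^3 + 3·6^2 + 3·6 + 1 ↦ 3·7^3 + 3·7^2 + 3·7 + 1|_7 = 1198 ⇒ 1197
(5) 1197|_7 = 3·7^3 + 3·7^2 + 3·7 ↦ 3·8^3 + 3·8^2 + 3·8|_8 = 1752 ⇒ 1751
(6) 1751|_8 = 3·8^3 + 3·8^2 + 2·8 + 7 ↦ 3·9^3 + 3·9^2 + 2·9 + 7|_9 = 2455 ⇒ 2454

ω^3·3 + ω^2·3 + ω·2 + 7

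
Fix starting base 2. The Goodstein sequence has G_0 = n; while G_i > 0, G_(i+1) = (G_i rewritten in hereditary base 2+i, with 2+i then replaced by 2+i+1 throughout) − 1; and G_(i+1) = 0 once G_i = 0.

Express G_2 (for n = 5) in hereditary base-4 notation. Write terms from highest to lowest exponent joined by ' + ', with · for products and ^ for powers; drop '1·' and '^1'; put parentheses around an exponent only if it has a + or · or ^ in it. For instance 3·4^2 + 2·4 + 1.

G_0=5  [base 2] 2^2 + 1  →[2↦3]→  3^3 + 1 = 28  −1 ⇒ G_1=27
G_1=27  [base 3] 3^3  →[3↦4]→  4^4 = 256  −1 ⇒ G_2=255
G_2=255  [base 4] 3·4^3 + 3·4^2 + 3·4 + 3  →[4↦5]→  3·5^3 + 3·5^2 + 3·5 + 3 = 468  −1 ⇒ G_3=467

3·4^3 + 3·4^2 + 3·4 + 3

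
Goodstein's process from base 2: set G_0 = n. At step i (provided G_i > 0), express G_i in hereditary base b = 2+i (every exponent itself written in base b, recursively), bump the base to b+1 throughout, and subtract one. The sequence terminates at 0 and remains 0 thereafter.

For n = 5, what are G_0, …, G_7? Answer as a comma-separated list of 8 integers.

5, 27, 255, 467, 775, 1197, 1751, 2454

i=0: 5 = 2^2 + 1 (b=2); 2→3: 3^3 + 1 = 28; 28−1 = 27
i=1: 27 = 3^3 (b=3); 3→4: 4^4 = 256; 256−1 = 255
i=2: 255 = 3·4^3 + 3·4^2 + 3·4 + 3 (b=4); 4→5: 3·5^3 + 3·5^2 + 3·5 + 3 = 468; 468−1 = 467
i=3: 467 = 3·5^3 + 3·5^2 + 3·5 + 2 (b=5); 5→6: 3·6^3 + 3·6^2 + 3·6 + 2 = 776; 776−1 = 775
i=4: 775 = 3·6^3 + 3·6^2 + 3·6 + 1 (b=6); 6→7: 3·7^3 + 3·7^2 + 3·7 + 1 = 1198; 1198−1 = 1197
i=5: 1197 = 3·7^3 + 3·7^2 + 3·7 (b=7); 7→8: 3·8^3 + 3·8^2 + 3·8 = 1752; 1752−1 = 1751
i=6: 1751 = 3·8^3 + 3·8^2 + 2·8 + 7 (b=8); 8→9: 3·9^3 + 3·9^2 + 2·9 + 7 = 2455; 2455−1 = 2454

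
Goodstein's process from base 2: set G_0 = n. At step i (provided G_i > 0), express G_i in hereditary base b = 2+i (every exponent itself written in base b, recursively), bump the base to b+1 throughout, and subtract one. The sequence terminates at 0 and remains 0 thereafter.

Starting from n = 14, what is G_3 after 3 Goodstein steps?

18750

i=0: 14 = 2^(2 + 1) + 2^2 + 2 (b=2); 2→3: 3^(3 + 1) + 3^3 + 3 = 111; 111−1 = 110
i=1: 110 = 3^(3 + 1) + 3^3 + 2 (b=3); 3→4: 4^(4 + 1) + 4^4 + 2 = 1282; 1282−1 = 1281
i=2: 1281 = 4^(4 + 1) + 4^4 + 1 (b=4); 4→5: 5^(5 + 1) + 5^5 + 1 = 18751; 18751−1 = 18750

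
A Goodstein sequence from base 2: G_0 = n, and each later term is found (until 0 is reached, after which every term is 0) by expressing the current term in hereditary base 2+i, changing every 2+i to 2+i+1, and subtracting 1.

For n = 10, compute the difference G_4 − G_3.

264310

base 2: 10 = 2^(2 + 1) + 2; at 3: 3^(3 + 1) + 3 = 84; next = 83
base 3: 83 = 3^(3 + 1) + 2; at 4: 4^(4 + 1) + 2 = 1026; next = 1025
base 4: 1025 = 4^(4 + 1) + 1; at 5: 5^(5 + 1) + 1 = 15626; next = 15625
base 5: 15625 = 5^(5 + 1); at 6: 6^(6 + 1) = 279936; next = 279935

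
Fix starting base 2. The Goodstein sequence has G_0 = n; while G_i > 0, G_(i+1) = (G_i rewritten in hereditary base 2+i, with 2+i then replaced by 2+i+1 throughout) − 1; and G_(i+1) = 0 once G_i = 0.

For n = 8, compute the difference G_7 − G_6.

741286580

(0) 8|_2 = 2^(2 + 1) ↦ 3^(3 + 1)|_3 = 81 ⇒ 80
(1) 80|_3 = 2·3^3 + 2·3^2 + 2·3 + 2 ↦ 2·4^4 + 2·4^2 + 2·4 + 2|_4 = 554 ⇒ 553
(2) 553|_4 = 2·4^4 + 2·4^2 + 2·4 + 1 ↦ 2·5^5 + 2·5^2 + 2·5 + 1|_5 = 6311 ⇒ 6310
(3) 6310|_5 = 2·5^5 + 2·5^2 + 2·5 ↦ 2·6^6 + 2·6^2 + 2·6|_6 = 93396 ⇒ 93395
(4) 93395|_6 = 2·6^6 + 2·6^2 + 6 + 5 ↦ 2·7^7 + 2·7^2 + 7 + 5|_7 = 1647196 ⇒ 1647195
(5) 1647195|_7 = 2·7^7 + 2·7^2 + 7 + 4 ↦ 2·8^8 + 2·8^2 + 8 + 4|_8 = 33554572 ⇒ 33554571
(6) 33554571|_8 = 2·8^8 + 2·8^2 + 8 + 3 ↦ 2·9^9 + 2·9^2 + 9 + 3|_9 = 774841152 ⇒ 774841151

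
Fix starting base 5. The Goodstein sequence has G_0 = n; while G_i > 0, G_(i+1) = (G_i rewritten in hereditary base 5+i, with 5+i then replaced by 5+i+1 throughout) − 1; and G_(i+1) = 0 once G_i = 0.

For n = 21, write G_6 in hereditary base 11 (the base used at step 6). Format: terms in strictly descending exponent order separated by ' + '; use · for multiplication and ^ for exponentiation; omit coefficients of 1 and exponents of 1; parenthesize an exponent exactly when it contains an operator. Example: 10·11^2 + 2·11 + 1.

3·11 + 2

21 —HB5→ 4·5 + 1 —bump→ 4·6 + 1 = 25 —(−1)→ 24
24 —HB6→ 4·6 —bump→ 4·7 = 28 —(−1)→ 27
27 —HB7→ 3·7 + 6 —bump→ 3·8 + 6 = 30 —(−1)→ 29
29 —HB8→ 3·8 + 5 —bump→ 3·9 + 5 = 32 —(−1)→ 31
31 —HB9→ 3·9 + 4 —bump→ 3·10 + 4 = 34 —(−1)→ 33
33 —HB10→ 3·10 + 3 —bump→ 3·11 + 3 = 36 —(−1)→ 35
35 —HB11→ 3·11 + 2 —bump→ 3·12 + 2 = 38 —(−1)→ 37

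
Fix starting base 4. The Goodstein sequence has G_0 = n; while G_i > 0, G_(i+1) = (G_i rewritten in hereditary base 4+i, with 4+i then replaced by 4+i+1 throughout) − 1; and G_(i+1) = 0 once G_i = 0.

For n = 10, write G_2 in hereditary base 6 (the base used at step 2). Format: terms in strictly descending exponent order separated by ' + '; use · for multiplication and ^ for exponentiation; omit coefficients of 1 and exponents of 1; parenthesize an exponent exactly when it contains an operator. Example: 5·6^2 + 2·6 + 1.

10 —HB4→ 2·4 + 2 —bump→ 2·5 + 2 = 12 —(−1)→ 11
11 —HB5→ 2·5 + 1 —bump→ 2·6 + 1 = 13 —(−1)→ 12

2·6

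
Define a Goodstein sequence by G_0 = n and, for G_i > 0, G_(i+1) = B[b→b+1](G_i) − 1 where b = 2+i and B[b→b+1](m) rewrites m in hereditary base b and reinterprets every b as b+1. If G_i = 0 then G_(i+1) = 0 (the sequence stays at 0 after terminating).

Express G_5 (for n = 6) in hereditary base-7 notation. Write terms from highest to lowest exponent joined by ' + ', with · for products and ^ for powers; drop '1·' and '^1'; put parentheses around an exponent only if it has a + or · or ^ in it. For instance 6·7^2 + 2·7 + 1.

G_0=6  [base 2] 2^2 + 2  →[2↦3]→  3^3 + 3 = 30  −1 ⇒ G_1=29
G_1=29  [base 3] 3^3 + 2  →[3↦4]→  4^4 + 2 = 258  −1 ⇒ G_2=257
G_2=257  [base 4] 4^4 + 1  →[4↦5]→  5^5 + 1 = 3126  −1 ⇒ G_3=3125
G_3=3125  [base 5] 5^5  →[5↦6]→  6^6 = 46656  −1 ⇒ G_4=46655
G_4=46655  [base 6] 5·6^5 + 5·6^4 + 5·6^3 + 5·6^2 + 5·6 + 5  →[6↦7]→  5·7^5 + 5·7^4 + 5·7^3 + 5·7^2 + 5·7 + 5 = 98040  −1 ⇒ G_5=98039
G_5=98039  [base 7] 5·7^5 + 5·7^4 + 5·7^3 + 5·7^2 + 5·7 + 4  →[7↦8]→  5·8^5 + 5·8^4 + 5·8^3 + 5·8^2 + 5·8 + 4 = 187244  −1 ⇒ G_6=187243

5·7^5 + 5·7^4 + 5·7^3 + 5·7^2 + 5·7 + 4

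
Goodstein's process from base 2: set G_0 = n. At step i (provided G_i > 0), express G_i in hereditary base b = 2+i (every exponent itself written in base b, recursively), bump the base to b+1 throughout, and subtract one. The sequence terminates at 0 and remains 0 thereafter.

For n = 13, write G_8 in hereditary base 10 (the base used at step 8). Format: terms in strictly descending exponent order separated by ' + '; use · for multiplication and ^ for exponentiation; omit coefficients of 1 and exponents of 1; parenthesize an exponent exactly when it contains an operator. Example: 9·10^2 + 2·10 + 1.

10^(10 + 1) + 3·10^3 + 3·10^2 + 2·10 + 5

G_0=13  [base 2] 2^(2 + 1) + 2^2 + 1  →[2↦3]→  3^(3 + 1) + 3^3 + 1 = 109  −1 ⇒ G_1=108
G_1=108  [base 3] 3^(3 + 1) + 3^3  →[3↦4]→  4^(4 + 1) + 4^4 = 1280  −1 ⇒ G_2=1279
G_2=1279  [base 4] 4^(4 + 1) + 3·4^3 + 3·4^2 + 3·4 + 3  →[4↦5]→  5^(5 + 1) + 3·5^3 + 3·5^2 + 3·5 + 3 = 16093  −1 ⇒ G_3=16092
G_3=16092  [base 5] 5^(5 + 1) + 3·5^3 + 3·5^2 + 3·5 + 2  →[5↦6]→  6^(6 + 1) + 3·6^3 + 3·6^2 + 3·6 + 2 = 280712  −1 ⇒ G_4=280711
G_4=280711  [base 6] 6^(6 + 1) + 3·6^3 + 3·6^2 + 3·6 + 1  →[6↦7]→  7^(7 + 1) + 3·7^3 + 3·7^2 + 3·7 + 1 = 5765999  −1 ⇒ G_5=5765998
G_5=5765998  [base 7] 7^(7 + 1) + 3·7^3 + 3·7^2 + 3·7  →[7↦8]→  8^(8 + 1) + 3·8^3 + 3·8^2 + 3·8 = 134219480  −1 ⇒ G_6=134219479
G_6=134219479  [base 8] 8^(8 + 1) + 3·8^3 + 3·8^2 + 2·8 + 7  →[8↦9]→  9^(9 + 1) + 3·9^3 + 3·9^2 + 2·9 + 7 = 3486786856  −1 ⇒ G_7=3486786855
G_7=3486786855  [base 9] 9^(9 + 1) + 3·9^3 + 3·9^2 + 2·9 + 6  →[9↦10]→  10^(10 + 1) + 3·10^3 + 3·10^2 + 2·10 + 6 = 100000003326  −1 ⇒ G_8=100000003325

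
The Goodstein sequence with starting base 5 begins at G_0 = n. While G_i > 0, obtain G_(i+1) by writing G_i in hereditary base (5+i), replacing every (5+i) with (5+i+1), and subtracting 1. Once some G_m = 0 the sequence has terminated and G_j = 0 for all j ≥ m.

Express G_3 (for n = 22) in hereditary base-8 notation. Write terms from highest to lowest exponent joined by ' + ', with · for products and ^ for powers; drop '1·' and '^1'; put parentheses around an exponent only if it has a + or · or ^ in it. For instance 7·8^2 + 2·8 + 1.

3·8 + 7

[0] 22 ≡ 4·5 + 2 (base 5). Lift 6: 26. −1: 25.
[1] 25 ≡ 4·6 + 1 (base 6). Lift 7: 29. −1: 28.
[2] 28 ≡ 4·7 (base 7). Lift 8: 32. −1: 31.
[3] 31 ≡ 3·8 + 7 (base 8). Lift 9: 34. −1: 33.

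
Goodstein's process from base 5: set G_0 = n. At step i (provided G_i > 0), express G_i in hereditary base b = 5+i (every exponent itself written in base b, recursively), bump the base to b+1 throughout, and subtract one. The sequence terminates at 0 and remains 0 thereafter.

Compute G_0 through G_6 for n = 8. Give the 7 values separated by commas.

8, 8, 8, 8, 8, 7, 6

base 5: 8 = 5 + 3; at 6: 6 + 3 = 9; next = 8
base 6: 8 = 6 + 2; at 7: 7 + 2 = 9; next = 8
base 7: 8 = 7 + 1; at 8: 8 + 1 = 9; next = 8
base 8: 8 = 8; at 9: 9 = 9; next = 8
base 9: 8 = 8; at 10: 8 = 8; next = 7
base 10: 7 = 7; at 11: 7 = 7; next = 6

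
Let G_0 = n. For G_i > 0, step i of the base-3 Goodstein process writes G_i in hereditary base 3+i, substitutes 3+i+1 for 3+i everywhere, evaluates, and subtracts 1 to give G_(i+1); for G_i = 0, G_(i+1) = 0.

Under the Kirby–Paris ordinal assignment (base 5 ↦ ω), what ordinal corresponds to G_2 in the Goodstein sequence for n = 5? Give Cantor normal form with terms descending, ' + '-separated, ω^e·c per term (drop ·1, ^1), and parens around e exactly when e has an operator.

ω

step 0: 5 = 3 + 2; sub 4 for 3: 4 + 2; = 6; G_1 = 6−1 = 5
step 1: 5 = 4 + 1; sub 5 for 4: 5 + 1; = 6; G_2 = 6−1 = 5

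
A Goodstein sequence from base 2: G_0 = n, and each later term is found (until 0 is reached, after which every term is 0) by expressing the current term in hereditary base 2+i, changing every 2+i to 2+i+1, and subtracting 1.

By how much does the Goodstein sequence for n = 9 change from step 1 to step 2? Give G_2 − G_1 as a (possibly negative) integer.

(0) 9|_2 = 2^(2 + 1) + 1 ↦ 3^(3 + 1) + 1|_3 = 82 ⇒ 81
(1) 81|_3 = 3^(3 + 1) ↦ 4^(4 + 1)|_4 = 1024 ⇒ 1023

942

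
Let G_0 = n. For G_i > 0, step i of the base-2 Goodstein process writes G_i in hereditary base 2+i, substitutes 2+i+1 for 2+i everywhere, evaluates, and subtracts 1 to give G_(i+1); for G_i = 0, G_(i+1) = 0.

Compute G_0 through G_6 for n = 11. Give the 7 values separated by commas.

G_0 = 11. HB_2(11) = 2^(2 + 1) + 2 + 1. Bump = 85. G_1 = 84.
G_1 = 84. HB_3(84) = 3^(3 + 1) + 3. Bump = 1028. G_2 = 1027.
G_2 = 1027. HB_4(1027) = 4^(4 + 1) + 3. Bump = 15628. G_3 = 15627.
G_3 = 15627. HB_5(15627) = 5^(5 + 1) + 2. Bump = 279938. G_4 = 279937.
G_4 = 279937. HB_6(279937) = 6^(6 + 1) + 1. Bump = 5764802. G_5 = 5764801.
G_5 = 5764801. HB_7(5764801) = 7^(7 + 1). Bump = 134217728. G_6 = 134217727.

11, 84, 1027, 15627, 279937, 5764801, 134217727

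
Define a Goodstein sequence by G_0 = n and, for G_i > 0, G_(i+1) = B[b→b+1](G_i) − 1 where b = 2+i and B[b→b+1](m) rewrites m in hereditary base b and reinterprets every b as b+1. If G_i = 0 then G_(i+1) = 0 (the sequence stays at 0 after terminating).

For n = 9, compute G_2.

step 0: 9 = 2^(2 + 1) + 1; sub 3 for 2: 3^(3 + 1) + 1; = 82; G_1 = 82−1 = 81
step 1: 81 = 3^(3 + 1); sub 4 for 3: 4^(4 + 1); = 1024; G_2 = 1024−1 = 1023
step 2: 1023 = 3·4^4 + 3·4^3 + 3·4^2 + 3·4 + 3; sub 5 for 4: 3·5^5 + 3·5^3 + 3·5^2 + 3·5 + 3; = 9843; G_3 = 9843−1 = 9842

1023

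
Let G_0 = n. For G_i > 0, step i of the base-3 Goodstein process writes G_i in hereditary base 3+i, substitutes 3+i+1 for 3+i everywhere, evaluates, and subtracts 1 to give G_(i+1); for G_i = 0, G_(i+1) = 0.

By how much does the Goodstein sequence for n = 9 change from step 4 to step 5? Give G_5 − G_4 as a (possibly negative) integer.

G_0=9  [base 3] 3^2  →[3↦4]→  4^2 = 16  −1 ⇒ G_1=15
G_1=15  [base 4] 3·4 + 3  →[4↦5]→  3·5 + 3 = 18  −1 ⇒ G_2=17
G_2=17  [base 5] 3·5 + 2  →[5↦6]→  3·6 + 2 = 20  −1 ⇒ G_3=19
G_3=19  [base 6] 3·6 + 1  →[6↦7]→  3·7 + 1 = 22  −1 ⇒ G_4=21
G_4=21  [base 7] 3·7  →[7↦8]→  3·8 = 24  −1 ⇒ G_5=23

2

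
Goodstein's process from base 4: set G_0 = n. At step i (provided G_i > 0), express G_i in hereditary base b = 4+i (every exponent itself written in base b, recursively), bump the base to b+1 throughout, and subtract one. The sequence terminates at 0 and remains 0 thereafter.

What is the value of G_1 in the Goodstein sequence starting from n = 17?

base 4: 17 = 4^2 + 1; at 5: 5^2 + 1 = 26; next = 25
base 5: 25 = 5^2; at 6: 6^2 = 36; next = 35

25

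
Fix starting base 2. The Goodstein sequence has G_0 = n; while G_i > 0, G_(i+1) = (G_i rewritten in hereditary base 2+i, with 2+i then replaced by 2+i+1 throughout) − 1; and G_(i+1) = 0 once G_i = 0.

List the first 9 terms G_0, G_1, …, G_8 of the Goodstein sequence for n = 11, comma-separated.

base 2: 11 = 2^(2 + 1) + 2 + 1; at 3: 3^(3 + 1) + 3 + 1 = 85; next = 84
base 3: 84 = 3^(3 + 1) + 3; at 4: 4^(4 + 1) + 4 = 1028; next = 1027
base 4: 1027 = 4^(4 + 1) + 3; at 5: 5^(5 + 1) + 3 = 15628; next = 15627
base 5: 15627 = 5^(5 + 1) + 2; at 6: 6^(6 + 1) + 2 = 279938; next = 279937
base 6: 279937 = 6^(6 + 1) + 1; at 7: 7^(7 + 1) + 1 = 5764802; next = 5764801
base 7: 5764801 = 7^(7 + 1); at 8: 8^(8 + 1) = 134217728; next = 134217727
base 8: 134217727 = 7·8^8 + 7·8^7 + 7·8^6 + 7·8^5 + 7·8^4 + 7·8^3 + 7·8^2 + 7·8 + 7; at 9: 7·9^9 + 7·9^7 + 7·9^6 + 7·9^5 + 7·9^4 + 7·9^3 + 7·9^2 + 7·9 + 7 = 2749609303; next = 2749609302
base 9: 2749609302 = 7·9^9 + 7·9^7 + 7·9^6 + 7·9^5 + 7·9^4 + 7·9^3 + 7·9^2 + 7·9 + 6; at 10: 7·10^10 + 7·10^7 + 7·10^6 + 7·10^5 + 7·10^4 + 7·10^3 + 7·10^2 + 7·10 + 6 = 70077777776; next = 70077777775

11, 84, 1027, 15627, 279937, 5764801, 134217727, 2749609302, 70077777775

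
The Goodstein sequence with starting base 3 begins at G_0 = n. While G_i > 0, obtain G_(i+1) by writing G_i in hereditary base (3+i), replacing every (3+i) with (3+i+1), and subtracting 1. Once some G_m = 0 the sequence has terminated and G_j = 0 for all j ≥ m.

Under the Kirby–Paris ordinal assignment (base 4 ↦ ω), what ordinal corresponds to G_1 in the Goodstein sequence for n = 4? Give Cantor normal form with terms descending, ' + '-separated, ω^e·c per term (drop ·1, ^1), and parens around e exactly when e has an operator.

ω

[0] 4 ≡ 3 + 1 (base 3). Lift 4: 5. −1: 4.
[1] 4 ≡ 4 (base 4). Lift 5: 5. −1: 4.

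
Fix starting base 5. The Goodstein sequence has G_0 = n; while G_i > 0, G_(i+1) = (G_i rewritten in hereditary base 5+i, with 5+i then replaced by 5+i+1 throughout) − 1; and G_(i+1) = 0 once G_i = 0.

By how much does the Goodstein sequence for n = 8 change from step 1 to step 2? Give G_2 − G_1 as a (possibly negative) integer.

0

base 5: 8 = 5 + 3; at 6: 6 + 3 = 9; next = 8
base 6: 8 = 6 + 2; at 7: 7 + 2 = 9; next = 8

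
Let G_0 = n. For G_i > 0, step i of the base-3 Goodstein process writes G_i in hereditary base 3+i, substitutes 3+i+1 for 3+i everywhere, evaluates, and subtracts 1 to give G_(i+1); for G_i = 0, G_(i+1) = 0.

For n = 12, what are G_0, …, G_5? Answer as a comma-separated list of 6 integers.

[0] 12 ≡ 3^2 + 3 (base 3). Lift 4: 20. −1: 19.
[1] 19 ≡ 4^2 + 3 (base 4). Lift 5: 28. −1: 27.
[2] 27 ≡ 5^2 + 2 (base 5). Lift 6: 38. −1: 37.
[3] 37 ≡ 6^2 + 1 (base 6). Lift 7: 50. −1: 49.
[4] 49 ≡ 7^2 (base 7). Lift 8: 64. −1: 63.

12, 19, 27, 37, 49, 63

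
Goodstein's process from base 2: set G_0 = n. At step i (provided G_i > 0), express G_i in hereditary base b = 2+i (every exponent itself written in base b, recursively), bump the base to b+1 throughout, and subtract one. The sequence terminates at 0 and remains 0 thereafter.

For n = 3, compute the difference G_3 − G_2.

-1

3 —HB2→ 2 + 1 —bump→ 3 + 1 = 4 —(−1)→ 3
3 —HB3→ 3 —bump→ 4 = 4 —(−1)→ 3
3 —HB4→ 3 —bump→ 3 = 3 —(−1)→ 2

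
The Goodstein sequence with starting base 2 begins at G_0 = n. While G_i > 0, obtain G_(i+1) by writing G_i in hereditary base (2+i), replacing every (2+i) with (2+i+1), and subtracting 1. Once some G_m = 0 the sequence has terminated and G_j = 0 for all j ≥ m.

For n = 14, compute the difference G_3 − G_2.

step 0: 14 = 2^(2 + 1) + 2^2 + 2; sub 3 for 2: 3^(3 + 1) + 3^3 + 3; = 111; G_1 = 111−1 = 110
step 1: 110 = 3^(3 + 1) + 3^3 + 2; sub 4 for 3: 4^(4 + 1) + 4^4 + 2; = 1282; G_2 = 1282−1 = 1281
step 2: 1281 = 4^(4 + 1) + 4^4 + 1; sub 5 for 4: 5^(5 + 1) + 5^5 + 1; = 18751; G_3 = 18751−1 = 18750

17469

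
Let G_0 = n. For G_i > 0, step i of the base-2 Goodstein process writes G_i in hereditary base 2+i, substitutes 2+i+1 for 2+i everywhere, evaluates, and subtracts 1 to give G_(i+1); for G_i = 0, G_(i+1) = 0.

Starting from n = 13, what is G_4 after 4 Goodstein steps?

280711

(0) 13|_2 = 2^(2 + 1) + 2^2 + 1 ↦ 3^(3 + 1) + 3^3 + 1|_3 = 109 ⇒ 108
(1) 108|_3 = 3^(3 + 1) + 3^3 ↦ 4^(4 + 1) + 4^4|_4 = 1280 ⇒ 1279
(2) 1279|_4 = 4^(4 + 1) + 3·4^3 + 3·4^2 + 3·4 + 3 ↦ 5^(5 + 1) + 3·5^3 + 3·5^2 + 3·5 + 3|_5 = 16093 ⇒ 16092
(3) 16092|_5 = 5^(5 + 1) + 3·5^3 + 3·5^2 + 3·5 + 2 ↦ 6^(6 + 1) + 3·6^3 + 3·6^2 + 3·6 + 2|_6 = 280712 ⇒ 280711
(4) 280711|_6 = 6^(6 + 1) + 3·6^3 + 3·6^2 + 3·6 + 1 ↦ 7^(7 + 1) + 3·7^3 + 3·7^2 + 3·7 + 1|_7 = 5765999 ⇒ 5765998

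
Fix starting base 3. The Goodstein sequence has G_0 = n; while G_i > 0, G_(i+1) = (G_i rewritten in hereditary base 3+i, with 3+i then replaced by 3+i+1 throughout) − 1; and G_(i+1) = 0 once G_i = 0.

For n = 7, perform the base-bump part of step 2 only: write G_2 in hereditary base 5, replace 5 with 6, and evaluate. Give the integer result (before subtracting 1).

(0) 7|_3 = 2·3 + 1 ↦ 2·4 + 1|_4 = 9 ⇒ 8
(1) 8|_4 = 2·4 ↦ 2·5|_5 = 10 ⇒ 9
(2) 9|_5 = 5 + 4 ↦ 6 + 4|_6 = 10 ⇒ 9

10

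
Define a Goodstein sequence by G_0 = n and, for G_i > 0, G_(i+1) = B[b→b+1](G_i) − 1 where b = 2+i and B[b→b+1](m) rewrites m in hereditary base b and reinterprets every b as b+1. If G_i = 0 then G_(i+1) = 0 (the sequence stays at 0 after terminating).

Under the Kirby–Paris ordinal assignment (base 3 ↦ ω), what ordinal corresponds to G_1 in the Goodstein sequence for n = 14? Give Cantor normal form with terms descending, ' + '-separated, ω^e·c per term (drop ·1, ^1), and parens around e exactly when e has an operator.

ω^(ω + 1) + ω^ω + 2

14 —HB2→ 2^(2 + 1) + 2^2 + 2 —bump→ 3^(3 + 1) + 3^3 + 3 = 111 —(−1)→ 110
110 —HB3→ 3^(3 + 1) + 3^3 + 2 —bump→ 4^(4 + 1) + 4^4 + 2 = 1282 —(−1)→ 1281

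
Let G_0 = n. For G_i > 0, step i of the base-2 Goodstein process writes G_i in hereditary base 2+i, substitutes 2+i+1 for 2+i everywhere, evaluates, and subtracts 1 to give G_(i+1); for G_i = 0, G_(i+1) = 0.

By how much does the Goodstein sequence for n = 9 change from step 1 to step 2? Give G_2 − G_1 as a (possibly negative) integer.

942

9 —HB2→ 2^(2 + 1) + 1 —bump→ 3^(3 + 1) + 1 = 82 —(−1)→ 81
81 —HB3→ 3^(3 + 1) —bump→ 4^(4 + 1) = 1024 —(−1)→ 1023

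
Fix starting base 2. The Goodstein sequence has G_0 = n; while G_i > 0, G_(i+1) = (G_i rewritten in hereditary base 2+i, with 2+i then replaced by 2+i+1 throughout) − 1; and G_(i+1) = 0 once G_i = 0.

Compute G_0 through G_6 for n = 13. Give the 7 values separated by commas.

(0) 13|_2 = 2^(2 + 1) + 2^2 + 1 ↦ 3^(3 + 1) + 3^3 + 1|_3 = 109 ⇒ 108
(1) 108|_3 = 3^(3 + 1) + 3^3 ↦ 4^(4 + 1) + 4^4|_4 = 1280 ⇒ 1279
(2) 1279|_4 = 4^(4 + 1) + 3·4^3 + 3·4^2 + 3·4 + 3 ↦ 5^(5 + 1) + 3·5^3 + 3·5^2 + 3·5 + 3|_5 = 16093 ⇒ 16092
(3) 16092|_5 = 5^(5 + 1) + 3·5^3 + 3·5^2 + 3·5 + 2 ↦ 6^(6 + 1) + 3·6^3 + 3·6^2 + 3·6 + 2|_6 = 280712 ⇒ 280711
(4) 280711|_6 = 6^(6 + 1) + 3·6^3 + 3·6^2 + 3·6 + 1 ↦ 7^(7 + 1) + 3·7^3 + 3·7^2 + 3·7 + 1|_7 = 5765999 ⇒ 5765998
(5) 5765998|_7 = 7^(7 + 1) + 3·7^3 + 3·7^2 + 3·7 ↦ 8^(8 + 1) + 3·8^3 + 3·8^2 + 3·8|_8 = 134219480 ⇒ 134219479

13, 108, 1279, 16092, 280711, 5765998, 134219479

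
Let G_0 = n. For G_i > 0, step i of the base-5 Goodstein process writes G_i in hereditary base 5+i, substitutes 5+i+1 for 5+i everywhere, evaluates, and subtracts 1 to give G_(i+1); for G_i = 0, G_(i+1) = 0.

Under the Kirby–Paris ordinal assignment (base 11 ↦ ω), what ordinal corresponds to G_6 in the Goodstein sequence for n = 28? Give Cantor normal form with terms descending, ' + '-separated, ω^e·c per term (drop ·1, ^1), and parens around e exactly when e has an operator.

ω·8 + 6

i=0: 28 = 5^2 + 3 (b=5); 5→6: 6^2 + 3 = 39; 39−1 = 38
i=1: 38 = 6^2 + 2 (b=6); 6→7: 7^2 + 2 = 51; 51−1 = 50
i=2: 50 = 7^2 + 1 (b=7); 7→8: 8^2 + 1 = 65; 65−1 = 64
i=3: 64 = 8^2 (b=8); 8→9: 9^2 = 81; 81−1 = 80
i=4: 80 = 8·9 + 8 (b=9); 9→10: 8·10 + 8 = 88; 88−1 = 87
i=5: 87 = 8·10 + 7 (b=10); 10→11: 8·11 + 7 = 95; 95−1 = 94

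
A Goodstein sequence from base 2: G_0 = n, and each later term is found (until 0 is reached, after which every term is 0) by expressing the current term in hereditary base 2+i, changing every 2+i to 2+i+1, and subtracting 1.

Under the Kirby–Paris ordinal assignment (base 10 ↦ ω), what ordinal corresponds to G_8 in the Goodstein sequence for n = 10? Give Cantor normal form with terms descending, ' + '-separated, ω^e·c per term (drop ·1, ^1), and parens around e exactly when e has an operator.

G_0=10  [base 2] 2^(2 + 1) + 2  →[2↦3]→  3^(3 + 1) + 3 = 84  −1 ⇒ G_1=83
G_1=83  [base 3] 3^(3 + 1) + 2  →[3↦4]→  4^(4 + 1) + 2 = 1026  −1 ⇒ G_2=1025
G_2=1025  [base 4] 4^(4 + 1) + 1  →[4↦5]→  5^(5 + 1) + 1 = 15626  −1 ⇒ G_3=15625
G_3=15625  [base 5] 5^(5 + 1)  →[5↦6]→  6^(6 + 1) = 279936  −1 ⇒ G_4=279935
G_4=279935  [base 6] 5·6^6 + 5·6^5 + 5·6^4 + 5·6^3 + 5·6^2 + 5·6 + 5  →[6↦7]→  5·7^7 + 5·7^5 + 5·7^4 + 5·7^3 + 5·7^2 + 5·7 + 5 = 4215755  −1 ⇒ G_5=4215754
G_5=4215754  [base 7] 5·7^7 + 5·7^5 + 5·7^4 + 5·7^3 + 5·7^2 + 5·7 + 4  →[7↦8]→  5·8^8 + 5·8^5 + 5·8^4 + 5·8^3 + 5·8^2 + 5·8 + 4 = 84073324  −1 ⇒ G_6=84073323
G_6=84073323  [base 8] 5·8^8 + 5·8^5 + 5·8^4 + 5·8^3 + 5·8^2 + 5·8 + 3  →[8↦9]→  5·9^9 + 5·9^5 + 5·9^4 + 5·9^3 + 5·9^2 + 5·9 + 3 = 1937434593  −1 ⇒ G_7=1937434592
G_7=1937434592  [base 9] 5·9^9 + 5·9^5 + 5·9^4 + 5·9^3 + 5·9^2 + 5·9 + 2  →[9↦10]→  5·10^10 + 5·10^5 + 5·10^4 + 5·10^3 + 5·10^2 + 5·10 + 2 = 50000555552  −1 ⇒ G_8=50000555551

ω^ω·5 + ω^5·5 + ω^4·5 + ω^3·5 + ω^2·5 + ω·5 + 1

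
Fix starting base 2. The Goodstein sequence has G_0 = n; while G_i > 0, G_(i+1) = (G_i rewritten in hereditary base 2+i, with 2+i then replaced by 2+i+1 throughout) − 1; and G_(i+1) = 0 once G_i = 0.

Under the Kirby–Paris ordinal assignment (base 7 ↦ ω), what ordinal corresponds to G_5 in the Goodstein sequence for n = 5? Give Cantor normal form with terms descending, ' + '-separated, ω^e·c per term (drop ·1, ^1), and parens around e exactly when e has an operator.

[0] 5 ≡ 2^2 + 1 (base 2). Lift 3: 28. −1: 27.
[1] 27 ≡ 3^3 (base 3). Lift 4: 256. −1: 255.
[2] 255 ≡ 3·4^3 + 3·4^2 + 3·4 + 3 (base 4). Lift 5: 468. −1: 467.
[3] 467 ≡ 3·5^3 + 3·5^2 + 3·5 + 2 (base 5). Lift 6: 776. −1: 775.
[4] 775 ≡ 3·6^3 + 3·6^2 + 3·6 + 1 (base 6). Lift 7: 1198. −1: 1197.

ω^3·3 + ω^2·3 + ω·3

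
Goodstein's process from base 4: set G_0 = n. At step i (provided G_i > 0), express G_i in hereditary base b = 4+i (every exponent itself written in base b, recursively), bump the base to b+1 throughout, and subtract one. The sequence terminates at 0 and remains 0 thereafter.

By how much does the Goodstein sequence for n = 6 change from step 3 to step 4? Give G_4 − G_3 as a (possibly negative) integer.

6 —HB4→ 4 + 2 —bump→ 5 + 2 = 7 —(−1)→ 6
6 —HB5→ 5 + 1 —bump→ 6 + 1 = 7 —(−1)→ 6
6 —HB6→ 6 —bump→ 7 = 7 —(−1)→ 6
6 —HB7→ 6 —bump→ 6 = 6 —(−1)→ 5

-1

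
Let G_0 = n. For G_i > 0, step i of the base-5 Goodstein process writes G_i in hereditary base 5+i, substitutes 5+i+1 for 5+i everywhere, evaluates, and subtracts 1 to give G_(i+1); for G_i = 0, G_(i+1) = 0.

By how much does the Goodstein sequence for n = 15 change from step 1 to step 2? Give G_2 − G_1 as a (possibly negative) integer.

1

15 —HB5→ 3·5 —bump→ 3·6 = 18 —(−1)→ 17
17 —HB6→ 2·6 + 5 —bump→ 2·7 + 5 = 19 —(−1)→ 18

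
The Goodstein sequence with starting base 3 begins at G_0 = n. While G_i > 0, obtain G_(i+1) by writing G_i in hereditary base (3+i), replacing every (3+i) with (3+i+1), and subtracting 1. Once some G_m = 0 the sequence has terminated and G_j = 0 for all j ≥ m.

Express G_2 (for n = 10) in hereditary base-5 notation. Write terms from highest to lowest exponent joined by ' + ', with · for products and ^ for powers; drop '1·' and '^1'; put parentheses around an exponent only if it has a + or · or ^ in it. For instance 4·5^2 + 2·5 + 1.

4·5 + 4

step 0: 10 = 3^2 + 1; sub 4 for 3: 4^2 + 1; = 17; G_1 = 17−1 = 16
step 1: 16 = 4^2; sub 5 for 4: 5^2; = 25; G_2 = 25−1 = 24
step 2: 24 = 4·5 + 4; sub 6 for 5: 4·6 + 4; = 28; G_3 = 28−1 = 27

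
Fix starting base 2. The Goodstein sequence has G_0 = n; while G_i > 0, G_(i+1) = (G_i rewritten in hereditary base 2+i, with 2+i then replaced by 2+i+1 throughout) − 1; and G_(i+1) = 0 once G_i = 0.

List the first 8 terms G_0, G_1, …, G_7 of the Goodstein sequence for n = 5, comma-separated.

5, 27, 255, 467, 775, 1197, 1751, 2454

[0] 5 ≡ 2^2 + 1 (base 2). Lift 3: 28. −1: 27.
[1] 27 ≡ 3^3 (base 3). Lift 4: 256. −1: 255.
[2] 255 ≡ 3·4^3 + 3·4^2 + 3·4 + 3 (base 4). Lift 5: 468. −1: 467.
[3] 467 ≡ 3·5^3 + 3·5^2 + 3·5 + 2 (base 5). Lift 6: 776. −1: 775.
[4] 775 ≡ 3·6^3 + 3·6^2 + 3·6 + 1 (base 6). Lift 7: 1198. −1: 1197.
[5] 1197 ≡ 3·7^3 + 3·7^2 + 3·7 (base 7). Lift 8: 1752. −1: 1751.
[6] 1751 ≡ 3·8^3 + 3·8^2 + 2·8 + 7 (base 8). Lift 9: 2455. −1: 2454.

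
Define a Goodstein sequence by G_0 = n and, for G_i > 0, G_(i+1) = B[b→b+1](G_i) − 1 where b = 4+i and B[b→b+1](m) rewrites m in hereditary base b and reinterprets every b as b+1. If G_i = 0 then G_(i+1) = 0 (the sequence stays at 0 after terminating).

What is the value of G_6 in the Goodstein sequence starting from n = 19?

75

[0] 19 ≡ 4^2 + 3 (base 4). Lift 5: 28. −1: 27.
[1] 27 ≡ 5^2 + 2 (base 5). Lift 6: 38. −1: 37.
[2] 37 ≡ 6^2 + 1 (base 6). Lift 7: 50. −1: 49.
[3] 49 ≡ 7^2 (base 7). Lift 8: 64. −1: 63.
[4] 63 ≡ 7·8 + 7 (base 8). Lift 9: 70. −1: 69.
[5] 69 ≡ 7·9 + 6 (base 9). Lift 10: 76. −1: 75.
[6] 75 ≡ 7·10 + 5 (base 10). Lift 11: 82. −1: 81.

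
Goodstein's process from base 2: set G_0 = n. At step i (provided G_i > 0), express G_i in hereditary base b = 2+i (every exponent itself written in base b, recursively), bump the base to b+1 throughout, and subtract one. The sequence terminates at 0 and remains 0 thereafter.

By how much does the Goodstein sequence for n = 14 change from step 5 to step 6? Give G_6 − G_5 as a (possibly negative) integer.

step 0: 14 = 2^(2 + 1) + 2^2 + 2; sub 3 for 2: 3^(3 + 1) + 3^3 + 3; = 111; G_1 = 111−1 = 110
step 1: 110 = 3^(3 + 1) + 3^3 + 2; sub 4 for 3: 4^(4 + 1) + 4^4 + 2; = 1282; G_2 = 1282−1 = 1281
step 2: 1281 = 4^(4 + 1) + 4^4 + 1; sub 5 for 4: 5^(5 + 1) + 5^5 + 1; = 18751; G_3 = 18751−1 = 18750
step 3: 18750 = 5^(5 + 1) + 5^5; sub 6 for 5: 6^(6 + 1) + 6^6; = 326592; G_4 = 326592−1 = 326591
step 4: 326591 = 6^(6 + 1) + 5·6^5 + 5·6^4 + 5·6^3 + 5·6^2 + 5·6 + 5; sub 7 for 6: 7^(7 + 1) + 5·7^5 + 5·7^4 + 5·7^3 + 5·7^2 + 5·7 + 5; = 5862841; G_5 = 5862841−1 = 5862840
step 5: 5862840 = 7^(7 + 1) + 5·7^5 + 5·7^4 + 5·7^3 + 5·7^2 + 5·7 + 4; sub 8 for 7: 8^(8 + 1) + 5·8^5 + 5·8^4 + 5·8^3 + 5·8^2 + 5·8 + 4; = 134404972; G_6 = 134404972−1 = 134404971

128542131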